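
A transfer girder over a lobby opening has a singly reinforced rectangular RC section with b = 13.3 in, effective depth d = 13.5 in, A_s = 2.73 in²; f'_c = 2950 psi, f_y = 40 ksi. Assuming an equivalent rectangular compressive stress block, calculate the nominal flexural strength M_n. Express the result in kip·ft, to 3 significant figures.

T = A_s f_y = 2.73 × 40 = 109.2 kips.
a = T/(0.85 f'_c b) = 109.2/(0.85 × 2.95 × 13.3) = 3.274 in.
M_n = T(d − a/2) = 109.2 × (13.5 − 1.637) = 1295.4 kip·in = 1295.4/12 = 107.95 kip·ft.

M_n ≈ 108 kip·ft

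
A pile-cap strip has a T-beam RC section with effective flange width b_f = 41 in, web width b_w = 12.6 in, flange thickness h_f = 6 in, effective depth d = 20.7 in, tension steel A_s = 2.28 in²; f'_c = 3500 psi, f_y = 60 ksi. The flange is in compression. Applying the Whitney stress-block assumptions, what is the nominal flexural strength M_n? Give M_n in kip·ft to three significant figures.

Tension: T = A_s f_y = 2.28 × 60 = 136.8 kips.
Try a within the flange: a = T/(0.85 f'_c b_f) = 136.8/(0.85 × 3.5 × 41) = 1.122 in.
Since a = 1.122 ≤ h_f = 6 in, the stress block lies entirely in the flange; analyse as a rectangular beam of width b_f.
M_n = T(d − a/2) = 136.8 × (20.7 − 0.561) = 2755.0 kip·in.
M_n = 2755.0/12 = 229.58 kip·ft.

M_n ≈ 230 kip·ft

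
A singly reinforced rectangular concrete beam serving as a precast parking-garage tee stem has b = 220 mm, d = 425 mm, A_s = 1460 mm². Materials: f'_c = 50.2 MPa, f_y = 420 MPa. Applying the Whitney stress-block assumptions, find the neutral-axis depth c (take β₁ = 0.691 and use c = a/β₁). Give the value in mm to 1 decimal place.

c ≈ 94.5 mm

T = A_s f_y = 1460 × 420 = 613200 N = 613.2 kN.
Setting C = 0.85 f'_c a b equal to T: a = 613200/(0.85 × 50.2 × 220) = 65.322 mm.
With β₁ = 0.691, c = a/β₁ = 65.322/0.691 = 94.5 mm.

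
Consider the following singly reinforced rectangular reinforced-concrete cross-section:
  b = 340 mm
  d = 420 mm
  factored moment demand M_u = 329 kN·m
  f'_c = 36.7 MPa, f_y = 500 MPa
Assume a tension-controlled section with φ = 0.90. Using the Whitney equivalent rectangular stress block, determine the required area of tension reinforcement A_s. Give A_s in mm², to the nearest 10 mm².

A_s ≈ 1960 mm²

M_n = M_u/φ = 329/0.90 = 365.556 kN·m.
With M_n = 0.85 f'_c a b (d − a/2), solve the quadratic for a:
a = d − √(d² − 2M_n/(0.85 f'_c b)) = 420 − √(420² − 2 × 365.556×10⁶/(0.85 × 36.7 × 340)) = 92.18 mm.
A_s = 0.85 f'_c a b / f_y = 0.85 × 36.7 × 92.18 × 340 / 500 = 1955.4 mm².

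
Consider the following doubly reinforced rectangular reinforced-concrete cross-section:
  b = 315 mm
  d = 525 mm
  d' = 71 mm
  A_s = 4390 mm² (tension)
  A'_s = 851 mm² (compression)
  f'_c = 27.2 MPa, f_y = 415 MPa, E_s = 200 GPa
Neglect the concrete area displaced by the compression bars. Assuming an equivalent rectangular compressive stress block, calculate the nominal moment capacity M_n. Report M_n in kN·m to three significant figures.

Assume both tension and compression steel yield.
Net tension couple steel: A_s − A'_s = 3539 mm².
a = (A_s − A'_s) f_y / (0.85 f'_c b) = 1468685/(0.85 × 27.2 × 315) = 201.66 mm.
c = a/β₁ = 201.66/0.85 = 237.25 mm; ε'_s = 0.003(c − d')/c = 0.0021 ≥ f_y/E_s = 0.0021, so compression steel does yield.
M_n = (A_s − A'_s) f_y (d − a/2) + A'_s f_y (d − d') = [1468685 × (525 − 100.83) + 353165 × (525 − 71)] × 10⁻⁶ = 622.97 + 160.34 = 783.31 kN·m.

M_n ≈ 783 kN·m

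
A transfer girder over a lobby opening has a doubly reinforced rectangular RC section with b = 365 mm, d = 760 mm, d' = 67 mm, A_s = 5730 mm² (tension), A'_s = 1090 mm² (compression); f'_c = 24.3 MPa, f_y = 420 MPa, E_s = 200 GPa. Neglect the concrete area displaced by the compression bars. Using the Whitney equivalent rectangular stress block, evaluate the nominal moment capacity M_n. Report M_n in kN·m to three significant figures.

M_n ≈ 1550 kN·m

Assume both tension and compression steel yield.
Net tension couple steel: A_s − A'_s = 4640 mm².
a = (A_s − A'_s) f_y / (0.85 f'_c b) = 1948800/(0.85 × 24.3 × 365) = 258.49 mm.
c = a/β₁ = 258.49/0.85 = 304.11 mm; ε'_s = 0.003(c − d')/c = 0.0023 ≥ f_y/E_s = 0.0021, so compression steel does yield.
M_n = (A_s − A'_s) f_y (d − a/2) + A'_s f_y (d − d') = [1948800 × (760 − 129.245) + 457800 × (760 − 67)] × 10⁻⁶ = 1229.22 + 317.26 = 1546.48 kN·m.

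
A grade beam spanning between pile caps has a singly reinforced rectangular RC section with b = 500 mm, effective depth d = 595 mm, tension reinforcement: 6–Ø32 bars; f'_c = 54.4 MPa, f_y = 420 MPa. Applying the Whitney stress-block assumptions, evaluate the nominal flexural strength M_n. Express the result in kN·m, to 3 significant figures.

M_n ≈ 1120 kN·m

A_s = 6 × 804 = 4824 mm².
T = A_s f_y = 4824 × 420 = 2026080 N = 2026.08 kN.
From C = T: a = T/(0.85 f'_c b) = 2026080/(0.85 × 54.4 × 500) = 87.63 mm.
M_n = T(d − a/2) = 2026.08 kN × (595 − 43.815) mm = 1116.74 kN·m.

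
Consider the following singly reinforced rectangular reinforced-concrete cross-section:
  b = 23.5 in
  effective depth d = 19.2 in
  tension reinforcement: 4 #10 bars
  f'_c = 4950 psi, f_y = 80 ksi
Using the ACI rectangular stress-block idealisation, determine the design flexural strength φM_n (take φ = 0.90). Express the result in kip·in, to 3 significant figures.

φM_n ≈ 6270 kip·in

A_s = 4 × 1.27 = 5.08 in².
T = A_s f_y = 5.08 × 80 = 406.4 kips.
a = T/(0.85 f'_c b) = 406.4/(0.85 × 4.95 × 23.5) = 4.110 in.
M_n = T(d − a/2) = 406.4 × (19.2 − 2.055) = 6967.7 kip·in.
φM_n = 0.90 × 6967.7 = 6270.9 kip·in.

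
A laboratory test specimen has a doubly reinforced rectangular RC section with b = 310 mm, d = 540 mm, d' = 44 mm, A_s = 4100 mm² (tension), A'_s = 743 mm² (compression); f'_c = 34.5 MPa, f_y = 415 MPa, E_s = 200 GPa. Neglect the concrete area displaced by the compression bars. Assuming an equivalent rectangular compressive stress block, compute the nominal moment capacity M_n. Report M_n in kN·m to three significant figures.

M_n ≈ 798 kN·m

Assume both tension and compression steel yield.
Net tension couple steel: A_s − A'_s = 3357 mm².
a = (A_s − A'_s) f_y / (0.85 f'_c b) = 1393155/(0.85 × 34.5 × 310) = 153.25 mm.
c = a/β₁ = 153.25/0.804 = 190.61 mm; ε'_s = 0.003(c − d')/c = 0.0023 ≥ f_y/E_s = 0.0021, so compression steel does yield.
M_n = (A_s − A'_s) f_y (d − a/2) + A'_s f_y (d − d') = [1393155 × (540 − 76.625) + 308345 × (540 − 44)] × 10⁻⁶ = 645.55 + 152.94 = 798.49 kN·m.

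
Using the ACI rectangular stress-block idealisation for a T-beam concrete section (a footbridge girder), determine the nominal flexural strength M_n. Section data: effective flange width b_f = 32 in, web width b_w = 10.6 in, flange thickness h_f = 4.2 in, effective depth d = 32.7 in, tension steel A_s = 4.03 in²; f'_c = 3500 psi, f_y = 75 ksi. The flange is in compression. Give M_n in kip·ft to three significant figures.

M_n ≈ 784 kip·ft

Tension: T = A_s f_y = 4.03 × 75 = 302.25 kips.
Try a within the flange: a = T/(0.85 f'_c b_f) = 302.25/(0.85 × 3.5 × 32) = 3.175 in.
Since a = 3.175 ≤ h_f = 4.2 in, the stress block lies entirely in the flange; analyse as a rectangular beam of width b_f.
M_n = T(d − a/2) = 302.25 × (32.7 − 1.5875) = 9403.8 kip·in.
M_n = 9403.8/12 = 783.65 kip·ft.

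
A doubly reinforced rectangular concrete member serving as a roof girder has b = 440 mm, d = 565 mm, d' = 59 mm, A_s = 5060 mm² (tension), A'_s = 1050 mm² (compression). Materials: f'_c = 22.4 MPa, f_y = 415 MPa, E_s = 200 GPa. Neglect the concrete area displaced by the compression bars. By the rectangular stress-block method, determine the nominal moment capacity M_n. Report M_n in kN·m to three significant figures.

M_n ≈ 995 kN·m

Assume both tension and compression steel yield.
Net tension couple steel: A_s − A'_s = 4010 mm².
a = (A_s − A'_s) f_y / (0.85 f'_c b) = 1664150/(0.85 × 22.4 × 440) = 198.64 mm.
c = a/β₁ = 198.64/0.85 = 233.69 mm; ε'_s = 0.003(c − d')/c = 0.0022 ≥ f_y/E_s = 0.0021, so compression steel does yield.
M_n = (A_s − A'_s) f_y (d − a/2) + A'_s f_y (d − d') = [1664150 × (565 − 99.32) + 435750 × (565 − 59)] × 10⁻⁶ = 774.96 + 220.49 = 995.45 kN·m.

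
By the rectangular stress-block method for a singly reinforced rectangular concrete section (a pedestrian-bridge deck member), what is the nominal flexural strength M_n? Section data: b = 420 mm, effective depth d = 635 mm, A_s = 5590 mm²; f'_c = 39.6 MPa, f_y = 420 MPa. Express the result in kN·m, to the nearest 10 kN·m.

T = A_s f_y = 5590 × 420 = 2347800 N = 2347.8 kN.
From C = T: a = T/(0.85 f'_c b) = 2347800/(0.85 × 39.6 × 420) = 166.07 mm.
M_n = T(d − a/2) = 2347.8 kN × (635 − 83.035) mm = 1295.90 kN·m.

M_n ≈ 1300 kN·m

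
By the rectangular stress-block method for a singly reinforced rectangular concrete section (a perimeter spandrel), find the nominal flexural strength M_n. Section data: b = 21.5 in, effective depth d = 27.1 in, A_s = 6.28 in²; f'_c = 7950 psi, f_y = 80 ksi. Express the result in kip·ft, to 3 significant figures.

T = A_s f_y = 6.28 × 80 = 502.4 kips.
a = T/(0.85 f'_c b) = 502.4/(0.85 × 7.95 × 21.5) = 3.458 in.
M_n = T(d − a/2) = 502.4 × (27.1 − 1.729) = 12746.4 kip·in = 12746.4/12 = 1062.20 kip·ft.

M_n ≈ 1060 kip·ft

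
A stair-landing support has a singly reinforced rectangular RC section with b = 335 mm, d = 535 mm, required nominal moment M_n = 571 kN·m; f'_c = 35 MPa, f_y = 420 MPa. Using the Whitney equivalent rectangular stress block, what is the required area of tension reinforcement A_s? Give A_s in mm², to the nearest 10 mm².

With M_n = 0.85 f'_c a b (d − a/2), solve the quadratic for a:
a = d − √(d² − 2M_n/(0.85 f'_c b)) = 535 − √(535² − 2 × 571×10⁶/(0.85 × 35 × 335)) = 120.71 mm.
A_s = 0.85 f'_c a b / f_y = 0.85 × 35 × 120.71 × 335 / 420 = 2864.3 mm².

A_s ≈ 2860 mm²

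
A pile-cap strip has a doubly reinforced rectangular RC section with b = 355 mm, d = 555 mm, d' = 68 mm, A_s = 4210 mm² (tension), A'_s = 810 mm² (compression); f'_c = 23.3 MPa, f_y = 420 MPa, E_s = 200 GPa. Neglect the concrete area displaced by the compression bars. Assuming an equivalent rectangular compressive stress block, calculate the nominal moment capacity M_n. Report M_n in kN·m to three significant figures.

M_n ≈ 813 kN·m

Assume both tension and compression steel yield.
Net tension couple steel: A_s − A'_s = 3400 mm².
a = (A_s − A'_s) f_y / (0.85 f'_c b) = 1428000/(0.85 × 23.3 × 355) = 203.11 mm.
c = a/β₁ = 203.11/0.85 = 238.95 mm; ε'_s = 0.003(c − d')/c = 0.0021 ≥ f_y/E_s = 0.0021, so compression steel does yield.
M_n = (A_s − A'_s) f_y (d − a/2) + A'_s f_y (d − d') = [1428000 × (555 − 101.555) + 340200 × (555 − 68)] × 10⁻⁶ = 647.52 + 165.68 = 813.20 kN·m.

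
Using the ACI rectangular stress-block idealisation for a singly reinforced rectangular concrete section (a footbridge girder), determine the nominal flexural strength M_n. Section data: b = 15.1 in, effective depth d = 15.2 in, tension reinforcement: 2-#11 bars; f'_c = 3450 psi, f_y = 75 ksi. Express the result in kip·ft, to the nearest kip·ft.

A_s = 2 × 1.56 = 3.12 in².
T = A_s f_y = 3.12 × 75 = 234 kips.
a = T/(0.85 f'_c b) = 234/(0.85 × 3.45 × 15.1) = 5.284 in.
M_n = T(d − a/2) = 234 × (15.2 − 2.642) = 2938.6 kip·in = 2938.6/12 = 244.88 kip·ft.

M_n ≈ 245 kip·ft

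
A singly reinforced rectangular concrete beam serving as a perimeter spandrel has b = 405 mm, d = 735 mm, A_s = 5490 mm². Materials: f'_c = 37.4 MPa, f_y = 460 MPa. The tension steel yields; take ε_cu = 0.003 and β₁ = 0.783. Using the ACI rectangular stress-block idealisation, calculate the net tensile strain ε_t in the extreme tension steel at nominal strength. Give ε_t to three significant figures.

a = A_s f_y/(0.85 f'_c b) = 196.15 mm.
β₁ = 0.783, so c = a/β₁ = 196.15/0.783 = 250.51 mm.
From the linear strain diagram with ε_cu = 0.003: ε_t = 0.003 (d − c)/c = 0.003 × (735 − 250.51)/250.51 = 0.00580.
Since ε_t ≥ 0.005, the section is tension-controlled.

ε_t ≈ 0.00580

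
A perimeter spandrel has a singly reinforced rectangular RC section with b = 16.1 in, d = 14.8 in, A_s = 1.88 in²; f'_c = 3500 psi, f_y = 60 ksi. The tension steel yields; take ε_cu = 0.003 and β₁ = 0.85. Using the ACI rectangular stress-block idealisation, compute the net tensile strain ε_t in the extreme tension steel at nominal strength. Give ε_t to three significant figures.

a = A_s f_y/(0.85 f'_c b) = 2.355 in.
β₁ = 0.85, so c = a/β₁ = 2.355/0.85 = 2.771 in.
From the linear strain diagram with ε_cu = 0.003: ε_t = 0.003 (d − c)/c = 0.003 × (14.8 − 2.771)/2.771 = 0.0130.
Since ε_t ≥ 0.005, the section is tension-controlled.

ε_t ≈ 0.0130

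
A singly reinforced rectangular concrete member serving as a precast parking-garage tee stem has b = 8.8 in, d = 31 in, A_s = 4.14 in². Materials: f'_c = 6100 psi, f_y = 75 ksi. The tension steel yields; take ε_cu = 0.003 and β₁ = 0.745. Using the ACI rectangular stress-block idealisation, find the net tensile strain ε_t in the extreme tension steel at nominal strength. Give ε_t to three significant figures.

ε_t ≈ 0.00718

a = A_s f_y/(0.85 f'_c b) = 6.805 in.
β₁ = 0.745, so c = a/β₁ = 6.805/0.745 = 9.134 in.
From the linear strain diagram with ε_cu = 0.003: ε_t = 0.003 (d − c)/c = 0.003 × (31 − 9.134)/9.134 = 0.00718.
Since ε_t ≥ 0.005, the section is tension-controlled.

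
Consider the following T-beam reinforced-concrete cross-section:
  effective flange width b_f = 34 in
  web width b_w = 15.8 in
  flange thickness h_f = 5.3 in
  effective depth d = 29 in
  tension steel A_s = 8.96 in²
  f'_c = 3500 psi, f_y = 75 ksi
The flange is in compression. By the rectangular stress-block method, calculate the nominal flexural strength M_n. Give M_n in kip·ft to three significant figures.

M_n ≈ 1430 kip·ft

Tension: T = A_s f_y = 8.96 × 75 = 672 kips.
Try a within the flange: a = T/(0.85 f'_c b_f) = 672/(0.85 × 3.5 × 34) = 6.644 in.
a = 6.644 > h_f = 5.3 in: the block extends into the web. Split into flange-overhang and web parts.
C_f = 0.85 f'_c (b_f − b_w) h_f = 0.85 × 3.5 × (34 − 15.8) × 5.3 = 287.0 kips.
Remaining web compression depth: a_w = (T − C_f)/(0.85 f'_c b_w) = (672 − 287.0)/(0.85 × 3.5 × 15.8) = 8.191 in.
M_n = C_f(d − h_f/2) + (T − C_f)(d − a_w/2) = 287.0 × (29 − 2.65) + 385 × (29 − 4.0955) = 7562.5 + 9588.2 = 17150.7 kip·in.
M_n = 17150.7/12 = 1429.23 kip·ft.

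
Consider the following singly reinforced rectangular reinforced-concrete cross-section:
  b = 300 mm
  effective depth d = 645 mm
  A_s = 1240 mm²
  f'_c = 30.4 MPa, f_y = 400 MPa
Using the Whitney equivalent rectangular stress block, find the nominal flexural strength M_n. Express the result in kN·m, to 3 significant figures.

T = A_s f_y = 1240 × 400 = 496000 N = 496 kN.
From C = T: a = T/(0.85 f'_c b) = 496000/(0.85 × 30.4 × 300) = 63.98 mm.
M_n = T(d − a/2) = 496 kN × (645 − 31.99) mm = 304.05 kN·m.

M_n ≈ 304 kN·m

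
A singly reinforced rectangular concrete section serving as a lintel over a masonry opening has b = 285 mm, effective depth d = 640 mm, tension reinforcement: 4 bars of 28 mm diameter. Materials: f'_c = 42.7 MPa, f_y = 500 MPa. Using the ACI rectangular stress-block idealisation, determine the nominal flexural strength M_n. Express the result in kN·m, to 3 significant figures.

A_s = 4 × 616 = 2464 mm².
T = A_s f_y = 2464 × 500 = 1232000 N = 1232 kN.
From C = T: a = T/(0.85 f'_c b) = 1232000/(0.85 × 42.7 × 285) = 119.10 mm.
M_n = T(d − a/2) = 1232 kN × (640 − 59.55) mm = 715.11 kN·m.

M_n ≈ 715 kN·m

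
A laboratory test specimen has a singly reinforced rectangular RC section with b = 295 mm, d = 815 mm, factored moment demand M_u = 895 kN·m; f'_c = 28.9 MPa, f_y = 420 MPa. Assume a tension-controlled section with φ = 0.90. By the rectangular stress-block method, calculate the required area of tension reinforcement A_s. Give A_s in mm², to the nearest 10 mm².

A_s ≈ 3290 mm²

M_n = M_u/φ = 895/0.90 = 994.444 kN·m.
With M_n = 0.85 f'_c a b (d − a/2), solve the quadratic for a:
a = d − √(d² − 2M_n/(0.85 f'_c b)) = 815 − √(815² − 2 × 994.444×10⁶/(0.85 × 28.9 × 295)) = 190.68 mm.
A_s = 0.85 f'_c a b / f_y = 0.85 × 28.9 × 190.68 × 295 / 420 = 3290.0 mm².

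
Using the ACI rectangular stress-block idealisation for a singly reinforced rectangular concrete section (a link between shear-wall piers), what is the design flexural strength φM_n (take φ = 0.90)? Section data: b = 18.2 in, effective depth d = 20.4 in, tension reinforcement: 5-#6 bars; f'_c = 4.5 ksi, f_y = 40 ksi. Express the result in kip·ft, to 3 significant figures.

A_s = 5 × 0.44 = 2.2 in².
T = A_s f_y = 2.2 × 40 = 88 kips.
a = T/(0.85 f'_c b) = 88/(0.85 × 4.5 × 18.2) = 1.264 in.
M_n = T(d − a/2) = 88 × (20.4 − 0.632) = 1739.6 kip·in = 1739.6/12 = 144.97 kip·ft.
φM_n = 0.90 × 144.97 = 130.47 kip·ft.

φM_n ≈ 130 kip·ft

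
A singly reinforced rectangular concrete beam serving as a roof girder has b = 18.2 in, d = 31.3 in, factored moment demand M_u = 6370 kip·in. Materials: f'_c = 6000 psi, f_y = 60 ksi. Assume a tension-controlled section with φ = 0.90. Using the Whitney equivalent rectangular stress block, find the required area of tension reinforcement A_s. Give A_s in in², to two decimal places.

A_s ≈ 3.93 in²

M_n = M_u/φ = 6370/0.90 = 7077.78 kip·in.
From M_n = 0.85 f'_c a b (d − a/2):
a = d − √(d² − 2M_n/(0.85 f'_c b)) = 31.3 − √(31.3² − 2 × 7077.78/(0.85 × 6 × 18.2)) = 2.539 in.
A_s = 0.85 f'_c a b / f_y = 0.85 × 6 × 2.539 × 18.2 / 60 = 3.928 in².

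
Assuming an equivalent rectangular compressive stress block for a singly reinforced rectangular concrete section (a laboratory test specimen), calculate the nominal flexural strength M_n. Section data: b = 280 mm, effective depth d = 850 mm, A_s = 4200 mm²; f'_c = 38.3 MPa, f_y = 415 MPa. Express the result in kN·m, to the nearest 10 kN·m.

T = A_s f_y = 4200 × 415 = 1743000 N = 1743 kN.
From C = T: a = T/(0.85 f'_c b) = 1743000/(0.85 × 38.3 × 280) = 191.21 mm.
M_n = T(d − a/2) = 1743 kN × (850 − 95.605) mm = 1314.91 kN·m.

M_n ≈ 1310 kN·m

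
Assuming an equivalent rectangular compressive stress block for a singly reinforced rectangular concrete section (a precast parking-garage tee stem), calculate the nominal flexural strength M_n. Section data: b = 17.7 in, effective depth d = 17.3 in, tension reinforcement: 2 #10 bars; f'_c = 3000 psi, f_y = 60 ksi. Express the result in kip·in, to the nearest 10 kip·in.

A_s = 2 × 1.27 = 2.54 in².
T = A_s f_y = 2.54 × 60 = 152.4 kips.
a = T/(0.85 f'_c b) = 152.4/(0.85 × 3 × 17.7) = 3.377 in.
M_n = T(d − a/2) = 152.4 × (17.3 − 1.6885) = 2379.2 kip·in.

M_n ≈ 2380 kip·in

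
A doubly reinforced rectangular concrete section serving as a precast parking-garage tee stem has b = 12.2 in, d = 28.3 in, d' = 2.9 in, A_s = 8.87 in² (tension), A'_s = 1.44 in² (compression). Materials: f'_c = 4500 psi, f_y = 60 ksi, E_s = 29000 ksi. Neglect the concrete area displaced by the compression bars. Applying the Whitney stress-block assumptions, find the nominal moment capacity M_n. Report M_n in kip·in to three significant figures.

M_n ≈ 12700 kip·in

Assume both steels yield.
a = (A_s − A'_s) f_y/(0.85 f'_c b) = (8.87 − 1.44) × 60/(0.85 × 4.5 × 12.2) = 9.553 in.
c = a/β₁ = 9.553/0.825 = 11.579 in; ε'_s = 0.003(c − d')/c = 0.0022 ≥ ε_y = 0.0021, so the compression steel yields.
M_n = (A_s − A'_s) f_y (d − a/2) + A'_s f_y (d − d') = 445.8 × (28.3 − 4.7765) + 86.4 × (28.3 − 2.9) = 10486.8 + 2194.6 = 12681.4 kip·in.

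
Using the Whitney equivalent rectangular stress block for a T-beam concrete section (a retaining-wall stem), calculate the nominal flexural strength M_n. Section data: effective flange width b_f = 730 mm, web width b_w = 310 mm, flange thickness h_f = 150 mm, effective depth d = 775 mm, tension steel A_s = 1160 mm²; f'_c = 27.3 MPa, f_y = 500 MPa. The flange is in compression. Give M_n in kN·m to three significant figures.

M_n ≈ 440 kN·m

Tension: T = A_s f_y = 1160 × 500 = 580000 N.
Try a within the flange: a = T/(0.85 f'_c b_f) = 580000/(0.85 × 27.3 × 730) = 34.24 mm.
Since a = 34.24 ≤ h_f = 150 mm, the stress block lies entirely in the flange; analyse as a rectangular beam of width b_f.
M_n = T(d − a/2) = 580000 × (775 − 17.12) = 439.57 × 10⁶ N·mm.
M_n = 439.57 kN·m.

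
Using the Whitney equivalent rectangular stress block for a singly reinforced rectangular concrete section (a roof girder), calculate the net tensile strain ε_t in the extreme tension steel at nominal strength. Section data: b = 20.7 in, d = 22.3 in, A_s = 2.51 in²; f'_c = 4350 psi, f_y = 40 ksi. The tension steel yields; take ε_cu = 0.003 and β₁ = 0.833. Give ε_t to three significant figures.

a = A_s f_y/(0.85 f'_c b) = 1.312 in.
β₁ = 0.833, so c = a/β₁ = 1.312/0.833 = 1.575 in.
From the linear strain diagram with ε_cu = 0.003: ε_t = 0.003 (d − c)/c = 0.003 × (22.3 − 1.575)/1.575 = 0.0395.
Since ε_t ≥ 0.005, the section is tension-controlled.

ε_t ≈ 0.0395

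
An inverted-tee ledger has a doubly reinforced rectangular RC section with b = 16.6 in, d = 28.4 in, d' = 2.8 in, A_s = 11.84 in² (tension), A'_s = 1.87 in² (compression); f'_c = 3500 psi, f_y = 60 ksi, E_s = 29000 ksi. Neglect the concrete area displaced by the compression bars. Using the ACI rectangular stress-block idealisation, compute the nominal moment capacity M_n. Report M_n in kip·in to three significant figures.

Assume both steels yield.
a = (A_s − A'_s) f_y/(0.85 f'_c b) = (11.84 − 1.87) × 60/(0.85 × 3.5 × 16.6) = 12.113 in.
c = a/β₁ = 12.113/0.85 = 14.251 in; ε'_s = 0.003(c − d')/c = 0.0024 ≥ ε_y = 0.0021, so the compression steel yields.
M_n = (A_s − A'_s) f_y (d − a/2) + A'_s f_y (d − d') = 598.2 × (28.4 − 6.0565) + 112.2 × (28.4 − 2.8) = 13365.9 + 2872.3 = 16238.2 kip·in.

M_n ≈ 16200 kip·in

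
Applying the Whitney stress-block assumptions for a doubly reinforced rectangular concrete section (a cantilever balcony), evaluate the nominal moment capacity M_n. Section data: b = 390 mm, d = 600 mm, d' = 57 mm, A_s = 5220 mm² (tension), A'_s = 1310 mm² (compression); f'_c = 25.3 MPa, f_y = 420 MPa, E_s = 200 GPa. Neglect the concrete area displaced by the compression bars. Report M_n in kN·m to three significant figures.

M_n ≈ 1120 kN·m

Assume both tension and compression steel yield.
Net tension couple steel: A_s − A'_s = 3910 mm².
a = (A_s − A'_s) f_y / (0.85 f'_c b) = 1642200/(0.85 × 25.3 × 390) = 195.80 mm.
c = a/β₁ = 195.80/0.85 = 230.35 mm; ε'_s = 0.003(c − d')/c = 0.0023 ≥ f_y/E_s = 0.0021, so compression steel does yield.
M_n = (A_s − A'_s) f_y (d − a/2) + A'_s f_y (d − d') = [1642200 × (600 − 97.9) + 550200 × (600 − 57)] × 10⁻⁶ = 824.55 + 298.76 = 1123.31 kN·m.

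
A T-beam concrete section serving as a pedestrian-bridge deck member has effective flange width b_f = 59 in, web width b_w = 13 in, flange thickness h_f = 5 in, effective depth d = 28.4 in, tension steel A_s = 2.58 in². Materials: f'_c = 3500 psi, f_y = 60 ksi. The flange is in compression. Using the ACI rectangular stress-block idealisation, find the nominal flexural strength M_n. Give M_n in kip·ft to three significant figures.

Tension: T = A_s f_y = 2.58 × 60 = 154.8 kips.
Try a within the flange: a = T/(0.85 f'_c b_f) = 154.8/(0.85 × 3.5 × 59) = 0.882 in.
Since a = 0.882 ≤ h_f = 5 in, the stress block lies entirely in the flange; analyse as a rectangular beam of width b_f.
M_n = T(d − a/2) = 154.8 × (28.4 − 0.441) = 4328.1 kip·in.
M_n = 4328.1/12 = 360.68 kip·ft.

M_n ≈ 361 kip·ft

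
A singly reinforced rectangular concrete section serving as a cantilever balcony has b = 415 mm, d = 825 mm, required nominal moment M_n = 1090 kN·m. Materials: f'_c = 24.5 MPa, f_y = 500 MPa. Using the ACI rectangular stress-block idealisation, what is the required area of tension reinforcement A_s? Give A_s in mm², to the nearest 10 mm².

A_s ≈ 2950 mm²

With M_n = 0.85 f'_c a b (d − a/2), solve the quadratic for a:
a = d − √(d² − 2M_n/(0.85 f'_c b)) = 825 − √(825² − 2 × 1090×10⁶/(0.85 × 24.5 × 415)) = 170.49 mm.
A_s = 0.85 f'_c a b / f_y = 0.85 × 24.5 × 170.49 × 415 / 500 = 2946.9 mm².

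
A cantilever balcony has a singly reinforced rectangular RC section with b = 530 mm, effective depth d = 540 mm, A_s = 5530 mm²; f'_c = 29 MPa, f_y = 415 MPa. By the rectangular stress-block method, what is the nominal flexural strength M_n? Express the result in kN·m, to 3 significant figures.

M_n ≈ 1040 kN·m

T = A_s f_y = 5530 × 415 = 2294950 N = 2294.95 kN.
From C = T: a = T/(0.85 f'_c b) = 2294950/(0.85 × 29 × 530) = 175.66 mm.
M_n = T(d − a/2) = 2294.95 kN × (540 − 87.83) mm = 1037.71 kN·m.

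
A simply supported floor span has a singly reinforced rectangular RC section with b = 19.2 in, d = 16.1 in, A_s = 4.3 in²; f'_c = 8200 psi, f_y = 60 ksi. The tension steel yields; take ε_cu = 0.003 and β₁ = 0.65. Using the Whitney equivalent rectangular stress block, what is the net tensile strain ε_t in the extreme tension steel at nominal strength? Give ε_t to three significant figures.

a = A_s f_y/(0.85 f'_c b) = 1.928 in.
β₁ = 0.65, so c = a/β₁ = 1.928/0.65 = 2.966 in.
From the linear strain diagram with ε_cu = 0.003: ε_t = 0.003 (d − c)/c = 0.003 × (16.1 − 2.966)/2.966 = 0.0133.
Since ε_t ≥ 0.005, the section is tension-controlled.

ε_t ≈ 0.0133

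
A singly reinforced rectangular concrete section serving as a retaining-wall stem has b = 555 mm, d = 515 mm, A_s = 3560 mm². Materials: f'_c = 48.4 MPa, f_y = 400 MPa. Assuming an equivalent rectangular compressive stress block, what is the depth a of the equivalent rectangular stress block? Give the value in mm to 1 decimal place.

a ≈ 62.4 mm

T = A_s f_y = 3560 × 400 = 1424000 N = 1424 kN.
Setting C = 0.85 f'_c a b equal to T: a = 1424000/(0.85 × 48.4 × 555) = 62.4 mm.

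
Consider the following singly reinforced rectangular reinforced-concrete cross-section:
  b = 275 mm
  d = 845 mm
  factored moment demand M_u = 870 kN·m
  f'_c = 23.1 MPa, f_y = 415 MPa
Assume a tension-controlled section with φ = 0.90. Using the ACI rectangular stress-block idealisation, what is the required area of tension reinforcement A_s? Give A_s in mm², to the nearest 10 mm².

M_n = M_u/φ = 870/0.90 = 966.667 kN·m.
With M_n = 0.85 f'_c a b (d − a/2), solve the quadratic for a:
a = d − √(d² − 2M_n/(0.85 f'_c b)) = 845 − √(845² − 2 × 966.667×10⁶/(0.85 × 23.1 × 275)) = 248.36 mm.
A_s = 0.85 f'_c a b / f_y = 0.85 × 23.1 × 248.36 × 275 / 415 = 3231.4 mm².

A_s ≈ 3230 mm²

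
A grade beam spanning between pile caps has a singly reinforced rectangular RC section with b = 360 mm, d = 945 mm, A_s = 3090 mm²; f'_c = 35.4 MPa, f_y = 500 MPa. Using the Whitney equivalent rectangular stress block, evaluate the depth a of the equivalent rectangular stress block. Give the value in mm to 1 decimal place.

a ≈ 142.6 mm

T = A_s f_y = 3090 × 500 = 1545000 N = 1545 kN.
Setting C = 0.85 f'_c a b equal to T: a = 1545000/(0.85 × 35.4 × 360) = 142.6 mm.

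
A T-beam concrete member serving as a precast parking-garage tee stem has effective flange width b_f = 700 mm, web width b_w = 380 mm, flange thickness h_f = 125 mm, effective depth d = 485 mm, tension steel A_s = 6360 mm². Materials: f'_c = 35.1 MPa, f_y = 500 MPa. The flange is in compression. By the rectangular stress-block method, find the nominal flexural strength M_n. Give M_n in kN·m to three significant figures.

M_n ≈ 1290 kN·m

Tension: T = A_s f_y = 6360 × 500 = 3180000 N.
Try a within the flange: a = T/(0.85 f'_c b_f) = 3180000/(0.85 × 35.1 × 700) = 152.27 mm.
a = 152.27 > h_f = 125 mm: the block extends into the web. Split into flange-overhang and web parts.
C_f = 0.85 f'_c (b_f − b_w) h_f = 0.85 × 35.1 × (700 − 380) × 125 = 1193400 N.
Remaining web compression depth: a_w = (T − C_f)/(0.85 f'_c b_w) = (3180000 − 1193400)/(0.85 × 35.1 × 380) = 175.23 mm.
M_n = C_f(d − h_f/2) + (T − C_f)(d − a_w/2) = 1193400 × (485 − 62.5) + 1986600 × (485 − 87.615) = 504.21 + 789.45 = 1293.66 × 10⁶ N·mm.
M_n = 1293.66 kN·m.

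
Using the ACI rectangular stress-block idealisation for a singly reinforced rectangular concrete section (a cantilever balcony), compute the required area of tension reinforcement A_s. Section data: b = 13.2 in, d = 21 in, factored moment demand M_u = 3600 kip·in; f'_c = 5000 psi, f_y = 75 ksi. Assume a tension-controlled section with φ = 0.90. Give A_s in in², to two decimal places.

M_n = M_u/φ = 3600/0.90 = 4000 kip·in.
From M_n = 0.85 f'_c a b (d − a/2):
a = d − √(d² − 2M_n/(0.85 f'_c b)) = 21 − √(21² − 2 × 4000/(0.85 × 5 × 13.2)) = 3.726 in.
A_s = 0.85 f'_c a b / f_y = 0.85 × 5 × 3.726 × 13.2 / 75 = 2.787 in².

A_s ≈ 2.79 in²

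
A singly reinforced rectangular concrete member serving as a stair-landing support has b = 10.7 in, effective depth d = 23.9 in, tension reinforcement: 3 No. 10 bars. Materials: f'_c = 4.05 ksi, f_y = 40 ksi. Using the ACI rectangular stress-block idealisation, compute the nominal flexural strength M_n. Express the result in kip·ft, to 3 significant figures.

M_n ≈ 277 kip·ft

A_s = 3 × 1.27 = 3.81 in².
T = A_s f_y = 3.81 × 40 = 152.4 kips.
a = T/(0.85 f'_c b) = 152.4/(0.85 × 4.05 × 10.7) = 4.137 in.
M_n = T(d − a/2) = 152.4 × (23.9 − 2.0685) = 3327.1 kip·in = 3327.1/12 = 277.26 kip·ft.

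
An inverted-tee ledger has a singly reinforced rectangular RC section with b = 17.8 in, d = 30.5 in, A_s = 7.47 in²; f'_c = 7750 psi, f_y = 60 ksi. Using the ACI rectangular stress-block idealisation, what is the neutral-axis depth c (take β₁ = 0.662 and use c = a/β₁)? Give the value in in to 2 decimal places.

T = A_s f_y = 7.47 × 60 = 448.2 kips.
a = T/(0.85 f'_c b) = 448.2/(0.85 × 7.75 × 17.8) = 3.8224 in.
With β₁ = 0.662, c = a/β₁ = 3.8224/0.662 = 5.77 in.

c ≈ 5.77 in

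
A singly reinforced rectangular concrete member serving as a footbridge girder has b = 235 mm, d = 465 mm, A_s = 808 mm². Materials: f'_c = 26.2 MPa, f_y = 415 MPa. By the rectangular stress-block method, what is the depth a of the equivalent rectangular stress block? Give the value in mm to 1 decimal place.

T = A_s f_y = 808 × 415 = 335320 N = 335.32 kN.
Setting C = 0.85 f'_c a b equal to T: a = 335320/(0.85 × 26.2 × 235) = 64.1 mm.

a ≈ 64.1 mm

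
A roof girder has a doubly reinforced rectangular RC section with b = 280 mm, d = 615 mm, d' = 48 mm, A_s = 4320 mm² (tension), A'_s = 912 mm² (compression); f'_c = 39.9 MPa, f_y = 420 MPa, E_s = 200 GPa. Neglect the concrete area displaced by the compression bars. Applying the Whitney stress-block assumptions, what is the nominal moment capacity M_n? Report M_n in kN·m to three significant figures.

Assume both tension and compression steel yield.
Net tension couple steel: A_s − A'_s = 3408 mm².
a = (A_s − A'_s) f_y / (0.85 f'_c b) = 1431360/(0.85 × 39.9 × 280) = 150.73 mm.
c = a/β₁ = 150.73/0.765 = 197.03 mm; ε'_s = 0.003(c − d')/c = 0.0023 ≥ f_y/E_s = 0.0021, so compression steel does yield.
M_n = (A_s − A'_s) f_y (d − a/2) + A'_s f_y (d − d') = [1431360 × (615 − 75.365) + 383040 × (615 − 48)] × 10⁻⁶ = 772.41 + 217.18 = 989.59 kN·m.

M_n ≈ 990 kN·m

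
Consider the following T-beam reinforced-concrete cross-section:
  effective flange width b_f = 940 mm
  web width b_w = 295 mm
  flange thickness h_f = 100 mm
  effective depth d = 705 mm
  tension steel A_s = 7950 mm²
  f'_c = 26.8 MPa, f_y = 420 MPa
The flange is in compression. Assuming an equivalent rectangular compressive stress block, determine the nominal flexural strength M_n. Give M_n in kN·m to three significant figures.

M_n ≈ 2020 kN·m

Tension: T = A_s f_y = 7950 × 420 = 3339000 N.
Try a within the flange: a = T/(0.85 f'_c b_f) = 3339000/(0.85 × 26.8 × 940) = 155.93 mm.
a = 155.93 > h_f = 100 mm: the block extends into the web. Split into flange-overhang and web parts.
C_f = 0.85 f'_c (b_f − b_w) h_f = 0.85 × 26.8 × (940 − 295) × 100 = 1469310 N.
Remaining web compression depth: a_w = (T − C_f)/(0.85 f'_c b_w) = (3339000 − 1469310)/(0.85 × 26.8 × 295) = 278.22 mm.
M_n = C_f(d − h_f/2) + (T − C_f)(d − a_w/2) = 1469310 × (705 − 50) + 1869690 × (705 − 139.11) = 962.40 + 1058.04 = 2020.44 × 10⁶ N·mm.
M_n = 2020.44 kN·m.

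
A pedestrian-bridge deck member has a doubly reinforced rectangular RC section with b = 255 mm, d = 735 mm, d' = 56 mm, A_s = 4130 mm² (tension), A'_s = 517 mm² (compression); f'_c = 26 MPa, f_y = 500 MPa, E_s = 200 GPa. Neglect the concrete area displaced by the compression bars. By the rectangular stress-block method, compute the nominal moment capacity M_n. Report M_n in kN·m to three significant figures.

Assume both tension and compression steel yield.
Net tension couple steel: A_s − A'_s = 3613 mm².
a = (A_s − A'_s) f_y / (0.85 f'_c b) = 1806500/(0.85 × 26 × 255) = 320.56 mm.
c = a/β₁ = 320.56/0.85 = 377.13 mm; ε'_s = 0.003(c − d')/c = 0.0026 ≥ f_y/E_s = 0.0025, so compression steel does yield.
M_n = (A_s − A'_s) f_y (d − a/2) + A'_s f_y (d − d') = [1806500 × (735 − 160.28) + 258500 × (735 − 56)] × 10⁻⁶ = 1038.23 + 175.52 = 1213.75 kN·m.

M_n ≈ 1210 kN·m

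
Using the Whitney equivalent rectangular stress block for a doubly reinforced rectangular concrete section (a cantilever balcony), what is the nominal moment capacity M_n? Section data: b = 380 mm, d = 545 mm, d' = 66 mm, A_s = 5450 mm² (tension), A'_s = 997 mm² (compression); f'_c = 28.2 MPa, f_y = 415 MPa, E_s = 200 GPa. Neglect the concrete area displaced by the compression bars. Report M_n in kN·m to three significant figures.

M_n ≈ 1020 kN·m

Assume both tension and compression steel yield.
Net tension couple steel: A_s − A'_s = 4453 mm².
a = (A_s − A'_s) f_y / (0.85 f'_c b) = 1847995/(0.85 × 28.2 × 380) = 202.88 mm.
c = a/β₁ = 202.88/0.849 = 238.96 mm; ε'_s = 0.003(c − d')/c = 0.0022 ≥ f_y/E_s = 0.0021, so compression steel does yield.
M_n = (A_s − A'_s) f_y (d − a/2) + A'_s f_y (d − d') = [1847995 × (545 − 101.44) + 413755 × (545 − 66)] × 10⁻⁶ = 819.70 + 198.19 = 1017.89 kN·m.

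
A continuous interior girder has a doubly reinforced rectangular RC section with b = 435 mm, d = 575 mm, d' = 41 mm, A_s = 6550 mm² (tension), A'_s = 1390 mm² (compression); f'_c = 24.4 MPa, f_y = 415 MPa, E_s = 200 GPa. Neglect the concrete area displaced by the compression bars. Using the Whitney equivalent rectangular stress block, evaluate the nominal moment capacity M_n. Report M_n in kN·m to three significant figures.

M_n ≈ 1290 kN·m

Assume both tension and compression steel yield.
Net tension couple steel: A_s − A'_s = 5160 mm².
a = (A_s − A'_s) f_y / (0.85 f'_c b) = 2141400/(0.85 × 24.4 × 435) = 237.36 mm.
c = a/β₁ = 237.36/0.85 = 279.25 mm; ε'_s = 0.003(c − d')/c = 0.0026 ≥ f_y/E_s = 0.0021, so compression steel does yield.
M_n = (A_s − A'_s) f_y (d − a/2) + A'_s f_y (d − d') = [2141400 × (575 − 118.68) + 576850 × (575 − 41)] × 10⁻⁶ = 977.16 + 308.04 = 1285.20 kN·m.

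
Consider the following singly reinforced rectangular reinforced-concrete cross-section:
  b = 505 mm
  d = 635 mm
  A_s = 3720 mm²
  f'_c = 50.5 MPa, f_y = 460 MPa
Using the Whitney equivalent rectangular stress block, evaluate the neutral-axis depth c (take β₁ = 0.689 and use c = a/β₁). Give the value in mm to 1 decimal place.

c ≈ 114.6 mm

T = A_s f_y = 3720 × 460 = 1711200 N = 1711.2 kN.
Setting C = 0.85 f'_c a b equal to T: a = 1711200/(0.85 × 50.5 × 505) = 78.940 mm.
With β₁ = 0.689, c = a/β₁ = 78.940/0.689 = 114.6 mm.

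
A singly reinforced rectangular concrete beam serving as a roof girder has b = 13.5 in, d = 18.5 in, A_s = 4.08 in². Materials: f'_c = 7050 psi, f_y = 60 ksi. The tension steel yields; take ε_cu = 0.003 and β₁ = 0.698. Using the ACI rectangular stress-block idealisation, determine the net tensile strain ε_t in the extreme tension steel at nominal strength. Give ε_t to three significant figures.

ε_t ≈ 0.00980

a = A_s f_y/(0.85 f'_c b) = 3.026 in.
β₁ = 0.698, so c = a/β₁ = 3.026/0.698 = 4.335 in.
From the linear strain diagram with ε_cu = 0.003: ε_t = 0.003 (d − c)/c = 0.003 × (18.5 − 4.335)/4.335 = 0.00980.
Since ε_t ≥ 0.005, the section is tension-controlled.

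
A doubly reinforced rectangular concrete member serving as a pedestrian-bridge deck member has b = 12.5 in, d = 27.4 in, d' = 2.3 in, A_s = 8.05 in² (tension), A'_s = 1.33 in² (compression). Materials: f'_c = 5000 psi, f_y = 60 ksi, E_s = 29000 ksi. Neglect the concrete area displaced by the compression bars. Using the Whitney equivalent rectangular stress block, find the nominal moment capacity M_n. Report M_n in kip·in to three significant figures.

M_n ≈ 11500 kip·in

Assume both steels yield.
a = (A_s − A'_s) f_y/(0.85 f'_c b) = (8.05 − 1.33) × 60/(0.85 × 5 × 12.5) = 7.590 in.
c = a/β₁ = 7.590/0.8 = 9.488 in; ε'_s = 0.003(c − d')/c = 0.0023 ≥ ε_y = 0.0021, so the compression steel yields.
M_n = (A_s − A'_s) f_y (d − a/2) + A'_s f_y (d − d') = 403.2 × (27.4 − 3.795) + 79.8 × (27.4 − 2.3) = 9517.5 + 2003.0 = 11520.5 kip·in.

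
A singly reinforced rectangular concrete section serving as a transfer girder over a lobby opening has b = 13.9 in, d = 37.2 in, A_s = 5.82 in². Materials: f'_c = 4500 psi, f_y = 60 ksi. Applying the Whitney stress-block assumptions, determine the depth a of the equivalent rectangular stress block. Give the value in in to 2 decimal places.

T = A_s f_y = 5.82 × 60 = 349.2 kips.
a = T/(0.85 f'_c b) = 349.2/(0.85 × 4.5 × 13.9) = 6.57 in.

a ≈ 6.57 in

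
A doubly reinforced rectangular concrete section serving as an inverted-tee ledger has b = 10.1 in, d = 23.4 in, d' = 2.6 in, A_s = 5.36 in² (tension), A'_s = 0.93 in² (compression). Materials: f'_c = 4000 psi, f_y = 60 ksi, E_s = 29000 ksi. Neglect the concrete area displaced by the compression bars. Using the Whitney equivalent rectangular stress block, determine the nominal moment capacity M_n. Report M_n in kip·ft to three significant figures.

M_n ≈ 529 kip·ft

Assume both steels yield.
a = (A_s − A'_s) f_y/(0.85 f'_c b) = (5.36 − 0.93) × 60/(0.85 × 4 × 10.1) = 7.740 in.
c = a/β₁ = 7.740/0.85 = 9.106 in; ε'_s = 0.003(c − d')/c = 0.0021 ≥ ε_y = 0.0021, so the compression steel yields.
M_n = (A_s − A'_s) f_y (d − a/2) + A'_s f_y (d − d') = 265.8 × (23.4 − 3.87) + 55.8 × (23.4 − 2.6) = 5191.1 + 1160.6 = 6351.7 kip·in = 6351.7/12 = 529.31 kip·ft.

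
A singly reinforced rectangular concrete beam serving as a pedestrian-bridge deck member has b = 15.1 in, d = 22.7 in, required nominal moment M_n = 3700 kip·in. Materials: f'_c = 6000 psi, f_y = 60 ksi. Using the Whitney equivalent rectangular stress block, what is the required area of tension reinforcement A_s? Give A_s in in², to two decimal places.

From M_n = 0.85 f'_c a b (d − a/2):
a = d − √(d² − 2M_n/(0.85 f'_c b)) = 22.7 − √(22.7² − 2 × 3700/(0.85 × 6 × 15.1)) = 2.226 in.
A_s = 0.85 f'_c a b / f_y = 0.85 × 6 × 2.226 × 15.1 / 60 = 2.857 in².

A_s ≈ 2.86 in²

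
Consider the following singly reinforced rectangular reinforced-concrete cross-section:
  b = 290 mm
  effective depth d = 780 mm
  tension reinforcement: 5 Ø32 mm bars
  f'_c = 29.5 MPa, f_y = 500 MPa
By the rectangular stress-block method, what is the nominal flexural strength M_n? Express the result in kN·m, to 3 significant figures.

M_n ≈ 1290 kN·m

A_s = 5 × 804 = 4020 mm².
T = A_s f_y = 4020 × 500 = 2010000 N = 2010 kN.
From C = T: a = T/(0.85 f'_c b) = 2010000/(0.85 × 29.5 × 290) = 276.41 mm.
M_n = T(d − a/2) = 2010 kN × (780 − 138.205) mm = 1290.01 kN·m.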